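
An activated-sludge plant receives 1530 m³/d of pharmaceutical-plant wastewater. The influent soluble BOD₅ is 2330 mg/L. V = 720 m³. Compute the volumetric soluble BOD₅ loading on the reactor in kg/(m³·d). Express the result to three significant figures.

L_v ≈ 4.95 kg soluble BOD₅/(m³·d)

L_v = Q S₀ / V = 1530 × 2330 × 10⁻³ / 720.0 = 4.951 kg/(m³·d).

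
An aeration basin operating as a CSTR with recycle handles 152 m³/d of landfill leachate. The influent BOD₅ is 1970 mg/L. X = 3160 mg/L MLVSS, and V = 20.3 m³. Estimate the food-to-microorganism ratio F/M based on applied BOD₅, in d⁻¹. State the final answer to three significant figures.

Food-to-microorganism ratio F/M = Q S₀ / (V X) = 152 × 1970 / (20.30 × 3160) = 4.668 d⁻¹.

F/M ≈ 4.67 d⁻¹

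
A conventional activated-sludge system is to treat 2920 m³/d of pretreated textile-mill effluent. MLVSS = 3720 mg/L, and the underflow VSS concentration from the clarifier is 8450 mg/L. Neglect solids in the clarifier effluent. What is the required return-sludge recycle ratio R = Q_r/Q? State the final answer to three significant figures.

R ≈ 0.786

R = Q_r/Q = X/(X_r − X) = 3720 / (8450 − 3720) = 0.7865.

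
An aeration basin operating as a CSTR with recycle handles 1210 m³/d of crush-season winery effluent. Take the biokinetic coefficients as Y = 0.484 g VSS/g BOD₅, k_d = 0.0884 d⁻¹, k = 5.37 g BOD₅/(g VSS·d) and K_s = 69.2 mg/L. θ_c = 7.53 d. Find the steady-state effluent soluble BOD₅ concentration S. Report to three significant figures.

Effluent substrate depends only on kinetics and SRT: S = K_s(1 + k_d θ_c) / [θ_c(Yk − k_d) − 1] = 69.2 × (1 + 0.0884 × 7.53) / [7.53 × (0.484 × 5.37 − 0.0884) − 1] = 115.3 / 17.91 = 6.437 mg/L.

S ≈ 6.44 mg/L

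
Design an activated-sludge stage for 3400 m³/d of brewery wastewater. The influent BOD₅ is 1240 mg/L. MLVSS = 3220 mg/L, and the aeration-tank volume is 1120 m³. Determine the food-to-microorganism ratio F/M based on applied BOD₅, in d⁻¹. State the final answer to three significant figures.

F/M ≈ 1.17 d⁻¹

F/M = Q·S₀ / (V·X) = 3400 × 1240 / (1120 × 3220) = 1.169 g BOD₅·(g VSS·d)⁻¹.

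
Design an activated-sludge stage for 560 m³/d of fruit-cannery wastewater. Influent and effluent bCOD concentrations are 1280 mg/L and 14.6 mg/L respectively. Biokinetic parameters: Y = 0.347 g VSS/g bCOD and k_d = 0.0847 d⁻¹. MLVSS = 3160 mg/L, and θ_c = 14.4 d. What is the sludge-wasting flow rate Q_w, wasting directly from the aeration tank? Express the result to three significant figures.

Rearranging the biomass balance for a CMAS with decay, V = Y·Q·ΔS·θ_c / [X·(1+k_d θ_c)] = 0.347 × 560 × (1280 − 14.6) × 14.4 / [3160 × (1 + 0.0847 × 14.4)] = 3.54×10^6 / 7014 = 504.8 m³.
With mixed-liquor wasting, θ_c = V/Q_w, so Q_w = V/θ_c = 504.8/14.4 = 35.06 m³/d.

Q_w ≈ 35.1 m³/d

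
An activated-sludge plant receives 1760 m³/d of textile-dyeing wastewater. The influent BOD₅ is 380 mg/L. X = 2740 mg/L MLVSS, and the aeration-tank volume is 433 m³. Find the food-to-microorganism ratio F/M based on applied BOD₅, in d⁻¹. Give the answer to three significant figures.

F/M = Q·S₀ / (V·X) = 1760 × 380 / (433.0 × 2740) = 0.5637 g BOD₅·(g VSS·d)⁻¹.

F/M ≈ 0.564 d⁻¹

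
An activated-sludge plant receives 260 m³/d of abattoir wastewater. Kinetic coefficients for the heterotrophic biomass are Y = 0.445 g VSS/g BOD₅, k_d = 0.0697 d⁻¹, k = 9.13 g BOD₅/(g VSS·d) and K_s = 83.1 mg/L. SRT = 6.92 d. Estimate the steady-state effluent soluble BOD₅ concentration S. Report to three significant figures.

For a completely mixed reactor with recycle the Lawrence–McCarty relation gives S = K_s·(1 + k_d·θ_c) / [θ_c·(Y·k − k_d) − 1] = 83.1 × (1 + 0.0697 × 6.92) / [6.92 × (0.445 × 9.13 − 0.0697) − 1] = 123.2 / 26.63 = 4.625 mg/L.

S ≈ 4.63 mg/L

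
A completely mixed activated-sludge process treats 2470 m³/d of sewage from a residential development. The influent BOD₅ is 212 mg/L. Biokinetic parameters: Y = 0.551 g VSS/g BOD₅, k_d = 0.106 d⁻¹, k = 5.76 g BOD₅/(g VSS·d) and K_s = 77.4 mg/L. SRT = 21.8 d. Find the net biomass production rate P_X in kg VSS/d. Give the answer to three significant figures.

From the Monod/SRT balance for a CMAS, S = K_s·(1+k_d θ_c)/[θ_c·(Y k − k_d) − 1] = 77.4 × (1 + 0.106 × 21.8) / [21.8 × (0.551 × 5.76 − 0.106) − 1] = 256.3 / 65.88 = 3.890 mg/L.
Observed yield with endogenous decay: Y_obs = Y / (1 + k_d·θ_c) = 0.551 / (1 + 0.106 × 21.8) = 0.551 / 3.311 = 0.1664 g VSS/g BOD₅.
Mass of BOD₅ removed per day: Q(S₀ − S) = 2470 × 208.1 g/m³ = 514.0 kg/d.
P_X = Y_obs · Q(S₀ − S) = 0.1664 × 514.0 = 85.55 kg VSS/d.

P_X ≈ 85.5 kg VSS/d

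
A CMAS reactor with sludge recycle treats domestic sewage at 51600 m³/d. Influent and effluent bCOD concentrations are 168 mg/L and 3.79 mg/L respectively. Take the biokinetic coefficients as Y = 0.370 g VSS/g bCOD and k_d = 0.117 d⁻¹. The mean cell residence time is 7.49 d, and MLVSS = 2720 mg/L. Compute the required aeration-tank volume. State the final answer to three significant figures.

From the SRT design equation V = Y Q (S₀−S) θ_c / [X (1 + k_d θ_c)] = 0.370 × 51600 × (168 − 3.79) × 7.49 / [2720 × (1 + 0.117 × 7.49)] = 2.35×10^7 / 5104 = 4601 m³.

V ≈ 4600 m³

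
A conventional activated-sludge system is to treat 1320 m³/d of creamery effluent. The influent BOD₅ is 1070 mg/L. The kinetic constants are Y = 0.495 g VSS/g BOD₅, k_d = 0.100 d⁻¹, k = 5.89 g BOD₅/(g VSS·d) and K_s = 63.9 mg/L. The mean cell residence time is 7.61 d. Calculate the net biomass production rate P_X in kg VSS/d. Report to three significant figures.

P_X ≈ 395 kg VSS/d

Effluent substrate depends only on kinetics and SRT: S = K_s(1 + k_d θ_c) / [θ_c(Yk − k_d) − 1] = 63.9 × (1 + 0.100 × 7.61) / [7.61 × (0.495 × 5.89 − 0.100) − 1] = 112.5 / 20.43 = 5.509 mg/L.
Y_obs = Y / (1 + k_d θ_c) = 0.495 / (1 + 0.100 × 7.61) = 0.495 / 1.761 = 0.2811.
ΔS = 1070 − 5.51 = 1064 mg/L, so the substrate removal rate is 1320 × 1064/1000 = 1405 kg BOD₅/d.
P_X = Y_obs · Q(S₀ − S) = 0.2811 × 1405 = 395.0 kg VSS/d.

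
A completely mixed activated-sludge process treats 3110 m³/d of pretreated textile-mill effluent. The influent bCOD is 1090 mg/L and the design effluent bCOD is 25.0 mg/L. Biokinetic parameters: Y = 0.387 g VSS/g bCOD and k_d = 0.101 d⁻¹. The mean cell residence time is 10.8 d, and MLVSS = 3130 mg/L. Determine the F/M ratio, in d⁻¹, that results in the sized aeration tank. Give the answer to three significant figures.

Rearranging the biomass balance for a CMAS with decay, V = Y·Q·ΔS·θ_c / [X·(1+k_d θ_c)] = 0.387 × 3110 × (1090 − 25.0) × 10.8 / [3130 × (1 + 0.101 × 10.8)] = 1.38×10^7 / 6544 = 2115 m³.
F/M = Q·S₀ / (V·X) = 3110 × 1090 / (2115 × 3130) = 0.5120 g bCOD·(g VSS·d)⁻¹.

F/M ≈ 0.512 d⁻¹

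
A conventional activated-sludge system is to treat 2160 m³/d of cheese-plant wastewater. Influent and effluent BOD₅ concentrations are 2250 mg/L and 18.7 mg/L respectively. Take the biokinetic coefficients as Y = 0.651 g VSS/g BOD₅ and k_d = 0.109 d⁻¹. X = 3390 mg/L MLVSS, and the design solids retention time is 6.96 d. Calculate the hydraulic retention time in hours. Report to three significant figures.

τ ≈ 40.7 h

Steady-state biomass mass balance: V·X·(1 + k_d·θ_c) = Y·Q·(S₀ − S)·θ_c, so V = 0.651 × 2160 × (2250 − 18.7) × 6.96 / [3390 × (1 + 0.109 × 6.96)] = 2.18×10^7 / 5962 = 3663 m³.
Hydraulic retention time τ = V/Q = 3663 / 2160 = 1.696 d = 40.70 h.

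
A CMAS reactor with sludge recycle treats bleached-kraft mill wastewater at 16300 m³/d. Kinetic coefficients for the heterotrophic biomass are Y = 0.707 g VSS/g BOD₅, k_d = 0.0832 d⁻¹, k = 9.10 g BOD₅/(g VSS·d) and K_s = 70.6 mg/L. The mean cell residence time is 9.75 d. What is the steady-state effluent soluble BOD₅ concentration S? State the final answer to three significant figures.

Effluent substrate depends only on kinetics and SRT: S = K_s(1 + k_d θ_c) / [θ_c(Yk − k_d) − 1] = 70.6 × (1 + 0.0832 × 9.75) / [9.75 × (0.707 × 9.10 − 0.0832) − 1] = 127.9 / 60.92 = 2.099 mg/L.

S ≈ 2.10 mg/L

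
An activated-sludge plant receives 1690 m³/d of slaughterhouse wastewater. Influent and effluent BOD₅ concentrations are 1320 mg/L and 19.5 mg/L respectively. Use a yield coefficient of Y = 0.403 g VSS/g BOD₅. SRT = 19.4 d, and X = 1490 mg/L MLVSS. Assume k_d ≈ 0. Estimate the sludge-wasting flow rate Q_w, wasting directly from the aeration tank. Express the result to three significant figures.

Biomass mass balance (decay neglected): V·X = Y·Q·(S₀ − S)·θ_c, so V = 0.403 × 1690 × (1320 − 19.5) × 19.4 / 1490 = 11532 m³.
With mixed-liquor wasting, θ_c = V/Q_w, so Q_w = V/θ_c = 11532/19.4 = 594.5 m³/d.

Q_w ≈ 594 m³/d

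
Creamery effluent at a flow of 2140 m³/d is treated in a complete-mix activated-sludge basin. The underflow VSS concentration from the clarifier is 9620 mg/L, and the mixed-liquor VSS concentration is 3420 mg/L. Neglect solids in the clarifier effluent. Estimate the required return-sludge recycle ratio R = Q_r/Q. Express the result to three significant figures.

R ≈ 0.552

R = Q_r/Q = X/(X_r − X) = 3420 / (9620 − 3420) = 0.5516.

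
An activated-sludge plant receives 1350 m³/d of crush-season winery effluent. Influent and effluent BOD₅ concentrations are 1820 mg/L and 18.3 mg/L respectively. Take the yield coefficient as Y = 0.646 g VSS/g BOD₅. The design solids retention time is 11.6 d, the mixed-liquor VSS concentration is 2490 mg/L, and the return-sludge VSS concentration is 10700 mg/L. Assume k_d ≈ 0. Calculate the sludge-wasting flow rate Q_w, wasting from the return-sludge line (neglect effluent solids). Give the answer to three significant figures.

Q_w ≈ 147 m³/d

Biomass mass balance (decay neglected): V·X = Y·Q·(S₀ − S)·θ_c, so V = 0.646 × 1350 × (1820 − 18.3) × 11.6 / 2490 = 7320 m³.
Wasting from the return line (neglecting effluent solids): Q_w = V·X / (θ_c·X_r) = 7320 × 2490 / (11.6 × 10700) = 146.8 m³/d.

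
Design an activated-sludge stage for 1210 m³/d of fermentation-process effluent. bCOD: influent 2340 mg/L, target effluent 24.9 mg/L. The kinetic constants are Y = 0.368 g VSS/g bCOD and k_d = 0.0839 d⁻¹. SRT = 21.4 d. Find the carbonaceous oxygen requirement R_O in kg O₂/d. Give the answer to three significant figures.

R_O ≈ 2280 kg O₂/d

Observed yield with endogenous decay: Y_obs = Y / (1 + k_d·θ_c) = 0.368 / (1 + 0.0839 × 21.4) = 0.368 / 2.795 = 0.1316 g VSS/g bCOD.
Substrate removed = Q·(S₀ − S) = 1210 m³/d × (2340 − 24.9) g/m³ = 2.8×10^6 g/d = 2801 kg/d.
Net sludge production P_X = 0.1316 × 2801 = 368.8 kg VSS/d.
Carbonaceous O₂ demand = substrate oxidised − cell-mass equivalent = 2801 − 1.42 × 368.8 = 2278 kg O₂/d.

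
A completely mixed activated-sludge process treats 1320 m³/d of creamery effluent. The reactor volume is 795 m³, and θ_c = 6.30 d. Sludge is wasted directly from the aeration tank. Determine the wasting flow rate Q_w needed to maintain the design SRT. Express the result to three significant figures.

Q_w ≈ 126 m³/d

Wasting from the aeration tank: Q_w = V / θ_c = 795.0 / 6.30 = 126.2 m³/d.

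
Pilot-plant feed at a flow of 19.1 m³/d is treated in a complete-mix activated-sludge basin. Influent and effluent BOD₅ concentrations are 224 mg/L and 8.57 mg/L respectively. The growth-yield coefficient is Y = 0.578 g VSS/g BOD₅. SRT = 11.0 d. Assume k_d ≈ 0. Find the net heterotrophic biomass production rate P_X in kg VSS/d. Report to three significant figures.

P_X ≈ 2.38 kg VSS/d

No decay correction is needed, so Y_obs = Y = 0.578.
Q·(S₀ − S) = 19.1 × (224 − 8.57) × 10⁻³ = 4.115 kg/d removed.
P_X = Y_obs · Q(S₀ − S) = 0.5780 × 4.115 = 2.378 kg VSS/d.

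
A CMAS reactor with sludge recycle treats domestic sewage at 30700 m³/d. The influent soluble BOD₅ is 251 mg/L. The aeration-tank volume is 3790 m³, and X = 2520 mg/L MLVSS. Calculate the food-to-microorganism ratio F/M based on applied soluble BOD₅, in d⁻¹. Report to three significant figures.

F/M ≈ 0.807 d⁻¹

F/M = Q·S₀ / (V·X) = 30700 × 251 / (3790 × 2520) = 0.8068 g soluble BOD₅·(g VSS·d)⁻¹.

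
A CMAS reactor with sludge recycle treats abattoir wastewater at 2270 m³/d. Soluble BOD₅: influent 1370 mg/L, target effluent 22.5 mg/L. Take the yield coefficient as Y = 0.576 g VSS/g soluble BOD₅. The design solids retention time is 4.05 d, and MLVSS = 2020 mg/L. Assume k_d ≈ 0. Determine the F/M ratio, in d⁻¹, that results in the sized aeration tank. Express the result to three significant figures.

F/M ≈ 0.436 d⁻¹

With k_d = 0 the design equation reduces to V = Y Q (S₀−S) θ_c / X = 0.576 × 2270 × (1370 − 22.5) × 4.05 / 2020 = 3532 m³.
F/M = applied load / biomass = Q·S₀/(V·X) = 2270 × 1370 / (3532 × 2020) = 0.4358 d⁻¹.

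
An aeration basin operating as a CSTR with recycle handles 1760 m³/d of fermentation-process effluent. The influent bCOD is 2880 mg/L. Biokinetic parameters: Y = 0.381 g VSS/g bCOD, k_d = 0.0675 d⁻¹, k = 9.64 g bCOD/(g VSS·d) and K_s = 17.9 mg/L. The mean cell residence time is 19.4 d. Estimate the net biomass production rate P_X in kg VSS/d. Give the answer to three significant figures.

P_X ≈ 836 kg VSS/d

For a completely mixed reactor with recycle the Lawrence–McCarty relation gives S = K_s·(1 + k_d·θ_c) / [θ_c·(Y·k − k_d) − 1] = 17.9 × (1 + 0.0675 × 19.4) / [19.4 × (0.381 × 9.64 − 0.0675) − 1] = 41.34 / 68.94 = 0.5996 mg/L.
Y_obs = Y / (1 + k_d θ_c) = 0.381 / (1 + 0.0675 × 19.4) = 0.381 / 2.309 = 0.1650.
Mass of bCOD removed per day: Q(S₀ − S) = 1760 × 2879 g/m³ = 5068 kg/d.
Biomass produced: P_X = Y_obs·Q·ΔS = 0.1650 × 5068 ≈ 836.0 kg VSS/d.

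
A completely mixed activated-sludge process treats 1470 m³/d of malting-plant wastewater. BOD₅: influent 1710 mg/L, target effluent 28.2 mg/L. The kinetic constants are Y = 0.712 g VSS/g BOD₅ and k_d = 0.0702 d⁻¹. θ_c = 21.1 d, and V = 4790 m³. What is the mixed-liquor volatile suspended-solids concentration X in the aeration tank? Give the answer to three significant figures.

X ≈ 3130 mg/L

Solving the biomass balance for X: X = Y Q (S₀−S) θ_c / [V (1+k_d θ_c)] = 0.712 × 1470 × (1710 − 28.2) × 21.1 / [4790 × (1 + 0.0702 × 21.1)] = 3125 mg/L.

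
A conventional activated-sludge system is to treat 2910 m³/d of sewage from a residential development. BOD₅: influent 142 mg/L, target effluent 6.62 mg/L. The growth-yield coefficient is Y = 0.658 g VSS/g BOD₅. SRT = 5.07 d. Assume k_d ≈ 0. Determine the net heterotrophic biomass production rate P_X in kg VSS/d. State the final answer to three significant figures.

P_X ≈ 259 kg VSS/d

No decay correction is needed, so Y_obs = Y = 0.658.
Q·(S₀ − S) = 2910 × (142 − 6.62) × 10⁻³ = 394.0 kg/d removed.
P_X = Y_obs · Q(S₀ − S) = 0.6580 × 394.0 = 259.2 kg VSS/d.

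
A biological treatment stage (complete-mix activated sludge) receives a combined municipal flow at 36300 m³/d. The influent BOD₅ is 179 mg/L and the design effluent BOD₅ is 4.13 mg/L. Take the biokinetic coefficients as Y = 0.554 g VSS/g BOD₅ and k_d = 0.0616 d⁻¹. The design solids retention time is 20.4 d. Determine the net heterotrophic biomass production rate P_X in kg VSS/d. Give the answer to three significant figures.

Observed yield with endogenous decay: Y_obs = Y / (1 + k_d·θ_c) = 0.554 / (1 + 0.0616 × 20.4) = 0.554 / 2.257 = 0.2455 g VSS/g BOD₅.
Q·(S₀ − S) = 36300 × (179 − 4.13) × 10⁻³ = 6348 kg/d removed.
So the net sludge growth is P_X = 0.2455 × 6348 = 1558 kg VSS/d.

P_X ≈ 1560 kg VSS/d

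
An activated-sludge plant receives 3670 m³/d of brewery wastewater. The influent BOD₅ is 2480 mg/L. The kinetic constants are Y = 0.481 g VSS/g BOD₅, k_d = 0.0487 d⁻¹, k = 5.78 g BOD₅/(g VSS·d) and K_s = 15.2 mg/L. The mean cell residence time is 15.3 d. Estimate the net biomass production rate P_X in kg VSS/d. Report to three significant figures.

P_X ≈ 2510 kg VSS/d

From the Monod/SRT balance for a CMAS, S = K_s·(1+k_d θ_c)/[θ_c·(Y k − k_d) − 1] = 15.2 × (1 + 0.0487 × 15.3) / [15.3 × (0.481 × 5.78 − 0.0487) − 1] = 26.53 / 40.79 = 0.6503 mg/L.
Observed yield with endogenous decay: Y_obs = Y / (1 + k_d·θ_c) = 0.481 / (1 + 0.0487 × 15.3) = 0.481 / 1.745 = 0.2756 g VSS/g BOD₅.
Mass of BOD₅ removed per day: Q(S₀ − S) = 3670 × 2479 g/m³ = 9099 kg/d.
Biomass produced: P_X = Y_obs·Q·ΔS = 0.2756 × 9099 ≈ 2508 kg VSS/d.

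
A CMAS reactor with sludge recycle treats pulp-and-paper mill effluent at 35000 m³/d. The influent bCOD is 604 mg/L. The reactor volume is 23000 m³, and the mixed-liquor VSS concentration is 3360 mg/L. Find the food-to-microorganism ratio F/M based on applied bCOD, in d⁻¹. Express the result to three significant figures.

F/M ≈ 0.274 d⁻¹

Food-to-microorganism ratio F/M = Q S₀ / (V X) = 35000 × 604 / (23000 × 3360) = 0.2736 d⁻¹.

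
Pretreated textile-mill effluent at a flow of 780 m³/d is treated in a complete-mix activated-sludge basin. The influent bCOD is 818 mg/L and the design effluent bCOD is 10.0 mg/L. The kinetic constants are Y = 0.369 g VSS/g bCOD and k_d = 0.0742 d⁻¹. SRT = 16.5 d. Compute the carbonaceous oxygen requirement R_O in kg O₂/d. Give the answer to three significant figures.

Y_obs = Y / (1 + k_d θ_c) = 0.369 / (1 + 0.0742 × 16.5) = 0.369 / 2.224 = 0.1659.
ΔS = 818 − 10.0 = 808.0 mg/L, so the substrate removal rate is 780 × 808.0/1000 = 630.2 kg bCOD/d.
Net sludge production P_X = 0.1659 × 630.2 = 104.6 kg VSS/d.
R_O = Q·(S₀ − S) − 1.42·P_X = 630.2 − 1.42 × 104.6 = 481.8 kg O₂/d.

R_O ≈ 482 kg O₂/d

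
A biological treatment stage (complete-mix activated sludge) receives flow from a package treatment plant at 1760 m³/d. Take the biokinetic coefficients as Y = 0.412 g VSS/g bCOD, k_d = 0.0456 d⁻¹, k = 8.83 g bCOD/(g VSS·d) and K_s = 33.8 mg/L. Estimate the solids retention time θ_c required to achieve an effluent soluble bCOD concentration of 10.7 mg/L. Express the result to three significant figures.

θ_c ≈ 1.21 d

Specific growth rate at S = 10.7 mg/L: μ = YkS/(K_s+S) = 0.412·8.83·10.7/(33.8+10.7) = 0.8747 d⁻¹.
Then 1/θ_c = μ − k_d = 0.8747 − 0.0456 = 0.8291 d⁻¹, giving θ_c = 1.206 d.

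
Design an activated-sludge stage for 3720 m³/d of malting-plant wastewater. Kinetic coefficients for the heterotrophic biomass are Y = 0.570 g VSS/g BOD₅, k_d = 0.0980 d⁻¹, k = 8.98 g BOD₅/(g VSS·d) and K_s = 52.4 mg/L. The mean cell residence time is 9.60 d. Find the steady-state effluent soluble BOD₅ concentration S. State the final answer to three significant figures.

Effluent substrate depends only on kinetics and SRT: S = K_s(1 + k_d θ_c) / [θ_c(Yk − k_d) − 1] = 52.4 × (1 + 0.0980 × 9.60) / [9.60 × (0.570 × 8.98 − 0.0980) − 1] = 101.7 / 47.20 = 2.155 mg/L.

S ≈ 2.15 mg/L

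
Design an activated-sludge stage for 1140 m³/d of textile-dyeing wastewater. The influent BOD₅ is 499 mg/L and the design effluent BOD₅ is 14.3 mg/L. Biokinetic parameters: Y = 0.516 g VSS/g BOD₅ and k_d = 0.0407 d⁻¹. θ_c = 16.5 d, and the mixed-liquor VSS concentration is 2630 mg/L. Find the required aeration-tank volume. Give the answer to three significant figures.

Steady-state biomass mass balance: V·X·(1 + k_d·θ_c) = Y·Q·(S₀ − S)·θ_c, so V = 0.516 × 1140 × (499 − 14.3) × 16.5 / [2630 × (1 + 0.0407 × 16.5)] = 4.7×10^6 / 4396 = 1070 m³.

V ≈ 1070 m³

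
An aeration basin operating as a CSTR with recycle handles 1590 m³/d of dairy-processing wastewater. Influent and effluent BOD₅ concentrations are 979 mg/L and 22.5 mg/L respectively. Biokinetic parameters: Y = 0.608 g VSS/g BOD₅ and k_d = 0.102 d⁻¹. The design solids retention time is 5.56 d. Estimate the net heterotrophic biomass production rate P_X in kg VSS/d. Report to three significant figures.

Y_obs = Y / (1 + k_d θ_c) = 0.608 / (1 + 0.102 × 5.56) = 0.608 / 1.567 = 0.3880.
Q·(S₀ − S) = 1590 × (979 − 22.5) × 10⁻³ = 1521 kg/d removed.
P_X = Y_obs · Q(S₀ − S) = 0.3880 × 1521 = 590.0 kg VSS/d.

P_X ≈ 590 kg VSS/d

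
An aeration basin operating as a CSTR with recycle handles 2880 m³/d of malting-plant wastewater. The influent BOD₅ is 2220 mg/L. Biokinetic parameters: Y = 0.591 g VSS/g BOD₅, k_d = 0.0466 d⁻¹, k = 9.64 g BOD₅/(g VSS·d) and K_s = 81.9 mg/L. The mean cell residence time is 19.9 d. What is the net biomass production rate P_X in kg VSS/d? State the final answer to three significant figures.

P_X ≈ 1960 kg VSS/d

From the Monod/SRT balance for a CMAS, S = K_s·(1+k_d θ_c)/[θ_c·(Y k − k_d) − 1] = 81.9 × (1 + 0.0466 × 19.9) / [19.9 × (0.591 × 9.64 − 0.0466) − 1] = 157.8 / 111.4 = 1.416 mg/L.
Y_obs = Y / (1 + k_d θ_c) = 0.591 / (1 + 0.0466 × 19.9) = 0.591 / 1.927 = 0.3066.
ΔS = 2220 − 1.42 = 2219 mg/L, so the substrate removal rate is 2880 × 2219/1000 = 6390 kg BOD₅/d.
So the net sludge growth is P_X = 0.3066 × 6390 = 1959 kg VSS/d.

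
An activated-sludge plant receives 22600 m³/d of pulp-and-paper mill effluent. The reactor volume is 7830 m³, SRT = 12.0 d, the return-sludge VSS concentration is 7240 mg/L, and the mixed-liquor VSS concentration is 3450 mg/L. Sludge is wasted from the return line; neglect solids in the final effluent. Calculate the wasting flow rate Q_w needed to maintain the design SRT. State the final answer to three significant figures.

θ_c = V·X/(Q_w·X_r) when wasting from the recycle, so Q_w = V·X/(θ_c·X_r) = 7830 × 3450 / (12.0 × 7240) = 310.9 m³/d.

Q_w ≈ 311 m³/d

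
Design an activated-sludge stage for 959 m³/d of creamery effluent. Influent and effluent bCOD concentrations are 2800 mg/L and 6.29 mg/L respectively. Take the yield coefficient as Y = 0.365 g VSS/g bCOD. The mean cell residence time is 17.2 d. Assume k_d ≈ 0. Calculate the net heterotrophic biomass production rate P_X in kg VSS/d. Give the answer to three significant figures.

P_X ≈ 978 kg VSS/d

With endogenous decay neglected, the observed yield equals the true yield: Y_obs = Y = 0.365 g VSS/g bCOD.
Q·(S₀ − S) = 959 × (2800 − 6.29) × 10⁻³ = 2679 kg/d removed.
P_X = Y_obs · Q(S₀ − S) = 0.3650 × 2679 = 977.9 kg VSS/d.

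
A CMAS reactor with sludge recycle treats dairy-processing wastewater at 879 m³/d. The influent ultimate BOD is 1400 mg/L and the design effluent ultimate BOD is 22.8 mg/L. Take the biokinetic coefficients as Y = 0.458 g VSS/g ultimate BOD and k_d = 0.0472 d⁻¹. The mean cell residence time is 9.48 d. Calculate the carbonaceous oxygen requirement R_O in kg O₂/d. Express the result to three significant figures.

Correct the yield for decay: Y_obs = Y/(1 + k_d θ_c) = 0.458 / (1 + 0.0472 × 9.48) = 0.458 / 1.447 = 0.3164.
ΔS = 1400 − 22.8 = 1377 mg/L, so the substrate removal rate is 879 × 1377/1000 = 1211 kg ultimate BOD/d.
Net sludge production P_X = 0.3164 × 1211 = 383.0 kg VSS/d.
R_O = Q·(S₀ − S) − 1.42·P_X = 1211 − 1.42 × 383.0 = 666.6 kg O₂/d.

R_O ≈ 667 kg O₂/d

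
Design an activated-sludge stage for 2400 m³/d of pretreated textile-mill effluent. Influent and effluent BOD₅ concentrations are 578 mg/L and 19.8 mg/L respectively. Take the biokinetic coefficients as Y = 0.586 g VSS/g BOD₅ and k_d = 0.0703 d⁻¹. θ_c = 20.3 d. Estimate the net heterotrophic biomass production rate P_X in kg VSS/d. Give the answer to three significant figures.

P_X ≈ 323 kg VSS/d

The observed yield is Y_obs = Y/(1 + k_d·θ_c) = 0.586 / (1 + 0.0703 × 20.3) = 0.586 / 2.427 = 0.2414 g VSS per g BOD₅ removed.
Mass of BOD₅ removed per day: Q(S₀ − S) = 2400 × 558.2 g/m³ = 1340 kg/d.
P_X = Y_obs · Q(S₀ − S) = 0.2414 × 1340 = 323.5 kg VSS/d.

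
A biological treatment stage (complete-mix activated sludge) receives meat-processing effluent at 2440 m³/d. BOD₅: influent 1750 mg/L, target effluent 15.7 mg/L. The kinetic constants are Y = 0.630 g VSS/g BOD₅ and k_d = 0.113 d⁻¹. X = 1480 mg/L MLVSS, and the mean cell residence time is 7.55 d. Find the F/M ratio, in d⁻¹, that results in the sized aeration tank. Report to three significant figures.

Rearranging the biomass balance for a CMAS with decay, V = Y·Q·ΔS·θ_c / [X·(1+k_d θ_c)] = 0.630 × 2440 × (1750 − 15.7) × 7.55 / [1480 × (1 + 0.113 × 7.55)] = 2.01×10^7 / 2743 = 7339 m³.
Food-to-microorganism ratio F/M = Q S₀ / (V X) = 2440 × 1750 / (7339 × 1480) = 0.3931 d⁻¹.

F/M ≈ 0.393 d⁻¹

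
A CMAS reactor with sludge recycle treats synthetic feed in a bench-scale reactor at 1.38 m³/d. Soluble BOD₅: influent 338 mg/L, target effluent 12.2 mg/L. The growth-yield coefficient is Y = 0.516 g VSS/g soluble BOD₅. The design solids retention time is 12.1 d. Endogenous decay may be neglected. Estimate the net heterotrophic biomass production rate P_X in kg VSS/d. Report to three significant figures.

Since k_d ≈ 0, Y_obs = Y = 0.516 g VSS/g soluble BOD₅.
Mass of soluble BOD₅ removed per day: Q(S₀ − S) = 1.38 × 325.8 g/m³ = 0.4496 kg/d.
P_X = Y_obs · Q(S₀ − S) = 0.5160 × 0.4496 = 0.2320 kg VSS/d.

P_X ≈ 0.232 kg VSS/d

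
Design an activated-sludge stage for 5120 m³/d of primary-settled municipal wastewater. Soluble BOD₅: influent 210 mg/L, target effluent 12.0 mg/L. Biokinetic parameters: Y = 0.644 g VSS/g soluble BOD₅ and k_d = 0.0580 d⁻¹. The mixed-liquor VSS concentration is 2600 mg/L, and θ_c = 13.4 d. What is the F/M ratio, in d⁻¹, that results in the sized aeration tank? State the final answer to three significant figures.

Steady-state biomass mass balance: V·X·(1 + k_d·θ_c) = Y·Q·(S₀ − S)·θ_c, so V = 0.644 × 5120 × (210 − 12.0) × 13.4 / [2600 × (1 + 0.0580 × 13.4)] = 8.75×10^6 / 4621 = 1893 m³.
Food-to-microorganism ratio F/M = Q S₀ / (V X) = 5120 × 210 / (1893 × 2600) = 0.2184 d⁻¹.

F/M ≈ 0.218 d⁻¹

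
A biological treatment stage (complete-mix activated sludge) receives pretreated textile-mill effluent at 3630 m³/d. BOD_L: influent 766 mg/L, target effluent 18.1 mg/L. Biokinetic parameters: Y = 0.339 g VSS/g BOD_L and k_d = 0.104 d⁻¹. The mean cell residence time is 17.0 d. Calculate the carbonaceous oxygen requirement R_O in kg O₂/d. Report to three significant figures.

R_O ≈ 2240 kg O₂/d

Y_obs = Y / (1 + k_d θ_c) = 0.339 / (1 + 0.104 × 17.0) = 0.339 / 2.768 = 0.1225.
Mass of BOD_L removed per day: Q(S₀ − S) = 3630 × 747.9 g/m³ = 2715 kg/d.
P_X = Y_obs·Q·(S₀ − S) = 0.1225 × 2715 = 332.5 kg VSS/d.
R_O = Q·ΔS − 1.42 P_X = 2715 − 472.1 = 2243 kg O₂/d.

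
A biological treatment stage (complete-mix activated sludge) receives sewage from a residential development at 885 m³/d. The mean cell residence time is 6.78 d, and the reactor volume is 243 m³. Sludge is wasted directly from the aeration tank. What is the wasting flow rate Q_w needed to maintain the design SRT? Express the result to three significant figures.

For wasting at MLVSS concentration, Q_w = V/θ_c = 243.0/6.78 = 35.84 m³/d.

Q_w ≈ 35.8 m³/d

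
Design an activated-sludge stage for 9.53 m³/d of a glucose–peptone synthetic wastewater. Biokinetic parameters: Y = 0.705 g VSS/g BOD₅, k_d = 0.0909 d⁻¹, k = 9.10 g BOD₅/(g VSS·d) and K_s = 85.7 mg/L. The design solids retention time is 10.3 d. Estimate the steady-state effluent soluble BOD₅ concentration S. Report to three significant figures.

For a completely mixed reactor with recycle the Lawrence–McCarty relation gives S = K_s·(1 + k_d·θ_c) / [θ_c·(Y·k − k_d) − 1] = 85.7 × (1 + 0.0909 × 10.3) / [10.3 × (0.705 × 9.10 − 0.0909) − 1] = 165.9 / 64.14 = 2.587 mg/L.

S ≈ 2.59 mg/L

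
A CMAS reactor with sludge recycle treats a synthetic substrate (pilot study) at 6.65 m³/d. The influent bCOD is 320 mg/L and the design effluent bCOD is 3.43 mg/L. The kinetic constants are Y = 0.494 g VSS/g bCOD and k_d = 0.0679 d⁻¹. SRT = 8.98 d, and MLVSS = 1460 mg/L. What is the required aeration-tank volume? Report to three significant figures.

Steady-state biomass mass balance: V·X·(1 + k_d·θ_c) = Y·Q·(S₀ − S)·θ_c, so V = 0.494 × 6.65 × (320 − 3.43) × 8.98 / [1460 × (1 + 0.0679 × 8.98)] = 9.34×10^3 / 2350 = 3.974 m³.

V ≈ 3.97 m³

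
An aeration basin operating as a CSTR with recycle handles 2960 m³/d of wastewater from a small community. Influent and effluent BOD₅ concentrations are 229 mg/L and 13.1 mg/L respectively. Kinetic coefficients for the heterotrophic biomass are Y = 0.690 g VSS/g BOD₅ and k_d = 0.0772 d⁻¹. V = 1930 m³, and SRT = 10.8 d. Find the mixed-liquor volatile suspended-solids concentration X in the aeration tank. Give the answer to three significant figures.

X ≈ 1350 mg/L

X = Y·Q·ΔS·θ_c / [V·(1 + k_d θ_c)] = 0.690 × 2960 × (229 − 13.1) × 10.8 / [1930 × (1 + 0.0772 × 10.8)] = 1346 mg/L.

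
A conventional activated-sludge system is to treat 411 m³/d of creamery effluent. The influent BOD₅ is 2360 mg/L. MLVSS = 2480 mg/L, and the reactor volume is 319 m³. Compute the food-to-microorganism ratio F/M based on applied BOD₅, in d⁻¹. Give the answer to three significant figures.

F/M ≈ 1.23 d⁻¹

F/M = Q·S₀ / (V·X) = 411 × 2360 / (319.0 × 2480) = 1.226 g BOD₅·(g VSS·d)⁻¹.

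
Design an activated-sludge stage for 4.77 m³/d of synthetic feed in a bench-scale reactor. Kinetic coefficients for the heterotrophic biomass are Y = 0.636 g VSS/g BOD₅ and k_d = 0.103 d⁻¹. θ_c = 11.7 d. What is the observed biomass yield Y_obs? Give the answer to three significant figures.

Y_obs ≈ 0.288 g VSS/g BOD₅

Observed yield with endogenous decay: Y_obs = Y / (1 + k_d·θ_c) = 0.636 / (1 + 0.103 × 11.7) = 0.636 / 2.205 = 0.2884 g VSS/g BOD₅.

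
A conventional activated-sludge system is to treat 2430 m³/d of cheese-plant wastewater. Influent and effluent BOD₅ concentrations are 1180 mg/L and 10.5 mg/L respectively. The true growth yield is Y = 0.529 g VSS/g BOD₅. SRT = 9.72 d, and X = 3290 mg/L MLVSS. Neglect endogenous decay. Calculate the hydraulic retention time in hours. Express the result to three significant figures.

With k_d = 0 the design equation reduces to V = Y Q (S₀−S) θ_c / X = 0.529 × 2430 × (1180 − 10.5) × 9.72 / 3290 = 4442 m³.
HRT = V/Q = 4442 m³ / 2430 m³·d⁻¹ = 1.828 d × 24 = 43.87 h.

τ ≈ 43.9 h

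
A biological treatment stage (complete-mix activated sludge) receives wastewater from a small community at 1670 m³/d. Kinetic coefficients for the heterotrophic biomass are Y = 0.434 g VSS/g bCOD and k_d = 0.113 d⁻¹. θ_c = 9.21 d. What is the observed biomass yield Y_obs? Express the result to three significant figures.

Y_obs ≈ 0.213 g VSS/g bCOD

Correct the yield for decay: Y_obs = Y/(1 + k_d θ_c) = 0.434 / (1 + 0.113 × 9.21) = 0.434 / 2.041 = 0.2127.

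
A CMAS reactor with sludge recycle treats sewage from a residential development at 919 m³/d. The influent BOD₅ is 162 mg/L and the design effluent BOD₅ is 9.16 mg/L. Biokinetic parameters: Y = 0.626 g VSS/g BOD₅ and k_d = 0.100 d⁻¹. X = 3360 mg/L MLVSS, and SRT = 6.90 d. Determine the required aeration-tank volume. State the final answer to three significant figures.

Steady-state biomass mass balance: V·X·(1 + k_d·θ_c) = Y·Q·(S₀ − S)·θ_c, so V = 0.626 × 919 × (162 − 9.16) × 6.90 / [3360 × (1 + 0.100 × 6.90)] = 6.07×10^5 / 5678 = 106.8 m³.

V ≈ 107 m³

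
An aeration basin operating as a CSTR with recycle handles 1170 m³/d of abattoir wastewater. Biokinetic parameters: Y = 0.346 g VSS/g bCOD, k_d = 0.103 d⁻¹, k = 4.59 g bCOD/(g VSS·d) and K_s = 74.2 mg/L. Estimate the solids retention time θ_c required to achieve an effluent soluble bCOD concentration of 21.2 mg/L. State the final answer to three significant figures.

θ_c ≈ 4.00 d

Specific growth rate at S = 21.2 mg/L: μ = YkS/(K_s+S) = 0.346·4.59·21.2/(74.2+21.2) = 0.3529 d⁻¹.
θ_c = 1/(μ − k_d) = 1/(0.3529 − 0.103) = 1/0.2499 = 4.001 d.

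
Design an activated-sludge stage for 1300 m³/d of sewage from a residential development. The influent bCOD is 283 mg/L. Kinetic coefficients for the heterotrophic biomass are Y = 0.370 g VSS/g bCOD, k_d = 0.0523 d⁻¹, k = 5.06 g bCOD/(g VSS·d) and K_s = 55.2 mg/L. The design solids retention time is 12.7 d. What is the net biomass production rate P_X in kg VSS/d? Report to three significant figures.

For a completely mixed reactor with recycle the Lawrence–McCarty relation gives S = K_s·(1 + k_d·θ_c) / [θ_c·(Y·k − k_d) − 1] = 55.2 × (1 + 0.0523 × 12.7) / [12.7 × (0.370 × 5.06 − 0.0523) − 1] = 91.86 / 22.11 = 4.154 mg/L.
Y_obs = Y / (1 + k_d θ_c) = 0.370 / (1 + 0.0523 × 12.7) = 0.370 / 1.664 = 0.2223.
Substrate removed = Q·(S₀ − S) = 1300 m³/d × (283 − 4.15) g/m³ = 3.63×10^5 g/d = 362.5 kg/d.
Biomass produced: P_X = Y_obs·Q·ΔS = 0.2223 × 362.5 ≈ 80.59 kg VSS/d.

P_X ≈ 80.6 kg VSS/d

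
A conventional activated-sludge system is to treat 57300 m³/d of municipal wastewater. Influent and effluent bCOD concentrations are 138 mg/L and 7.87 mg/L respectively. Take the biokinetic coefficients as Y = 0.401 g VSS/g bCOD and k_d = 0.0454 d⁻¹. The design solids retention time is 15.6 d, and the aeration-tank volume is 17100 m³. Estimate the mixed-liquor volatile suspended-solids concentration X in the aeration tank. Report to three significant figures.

X ≈ 1600 mg/L

Solving the biomass balance for X: X = Y Q (S₀−S) θ_c / [V (1+k_d θ_c)] = 0.401 × 57300 × (138 − 7.87) × 15.6 / [17100 × (1 + 0.0454 × 15.6)] = 1597 mg/L.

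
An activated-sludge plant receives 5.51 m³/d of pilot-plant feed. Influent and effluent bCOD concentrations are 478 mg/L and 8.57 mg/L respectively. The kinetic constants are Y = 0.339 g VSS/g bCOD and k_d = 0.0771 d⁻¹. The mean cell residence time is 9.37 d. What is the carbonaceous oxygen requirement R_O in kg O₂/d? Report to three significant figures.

R_O ≈ 1.86 kg O₂/d

Correct the yield for decay: Y_obs = Y/(1 + k_d θ_c) = 0.339 / (1 + 0.0771 × 9.37) = 0.339 / 1.722 = 0.1968.
Mass of bCOD removed per day: Q(S₀ − S) = 5.51 × 469.4 g/m³ = 2.587 kg/d.
Biomass synthesised: P_X = Y_obs × 2.587 = 0.5091 kg VSS/d.
Carbonaceous O₂ demand = substrate oxidised − cell-mass equivalent = 2.587 − 1.42 × 0.5091 = 1.864 kg O₂/d.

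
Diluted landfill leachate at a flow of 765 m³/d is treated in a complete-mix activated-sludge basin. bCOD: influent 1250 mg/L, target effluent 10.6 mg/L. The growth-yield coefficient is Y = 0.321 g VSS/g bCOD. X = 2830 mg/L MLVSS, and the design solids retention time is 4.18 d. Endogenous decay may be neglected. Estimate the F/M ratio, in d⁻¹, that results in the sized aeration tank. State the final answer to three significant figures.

With k_d = 0 the design equation reduces to V = Y Q (S₀−S) θ_c / X = 0.321 × 765 × (1250 − 10.6) × 4.18 / 2830 = 449.5 m³.
F/M = applied load / biomass = Q·S₀/(V·X) = 765 × 1250 / (449.5 × 2830) = 0.7517 d⁻¹.

F/M ≈ 0.752 d⁻¹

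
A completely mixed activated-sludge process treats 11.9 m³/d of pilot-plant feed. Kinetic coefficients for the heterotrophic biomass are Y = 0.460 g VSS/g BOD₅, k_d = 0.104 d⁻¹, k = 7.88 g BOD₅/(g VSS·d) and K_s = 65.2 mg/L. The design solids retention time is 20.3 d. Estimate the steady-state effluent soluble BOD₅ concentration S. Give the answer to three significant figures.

Effluent substrate depends only on kinetics and SRT: S = K_s(1 + k_d θ_c) / [θ_c(Yk − k_d) − 1] = 65.2 × (1 + 0.104 × 20.3) / [20.3 × (0.460 × 7.88 − 0.104) − 1] = 202.9 / 70.47 = 2.878 mg/L.

S ≈ 2.88 mg/L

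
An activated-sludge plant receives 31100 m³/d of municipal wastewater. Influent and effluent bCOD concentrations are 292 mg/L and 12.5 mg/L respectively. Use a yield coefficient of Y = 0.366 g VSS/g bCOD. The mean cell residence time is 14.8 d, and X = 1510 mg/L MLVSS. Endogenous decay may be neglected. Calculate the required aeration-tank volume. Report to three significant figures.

V·X = Y·Q·ΔS·θ_c gives V = 0.366 × 31100 × (292 − 12.5) × 14.8 / 1510 = 31182 m³.

V ≈ 31200 m³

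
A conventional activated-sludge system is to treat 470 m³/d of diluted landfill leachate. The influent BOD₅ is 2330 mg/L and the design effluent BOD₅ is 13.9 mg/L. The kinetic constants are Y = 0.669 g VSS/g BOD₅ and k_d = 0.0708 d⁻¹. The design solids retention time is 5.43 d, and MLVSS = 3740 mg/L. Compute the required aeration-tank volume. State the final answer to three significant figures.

Rearranging the biomass balance for a CMAS with decay, V = Y·Q·ΔS·θ_c / [X·(1+k_d θ_c)] = 0.669 × 470 × (2330 − 13.9) × 5.43 / [3740 × (1 + 0.0708 × 5.43)] = 3.95×10^6 / 5178 = 763.7 m³.

V ≈ 764 m³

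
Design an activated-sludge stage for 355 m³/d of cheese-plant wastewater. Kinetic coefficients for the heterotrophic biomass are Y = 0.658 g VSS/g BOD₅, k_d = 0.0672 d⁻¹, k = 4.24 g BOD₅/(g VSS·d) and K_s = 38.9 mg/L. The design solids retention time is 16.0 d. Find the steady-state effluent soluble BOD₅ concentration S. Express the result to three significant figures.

For a completely mixed reactor with recycle the Lawrence–McCarty relation gives S = K_s·(1 + k_d·θ_c) / [θ_c·(Y·k − k_d) − 1] = 38.9 × (1 + 0.0672 × 16.0) / [16.0 × (0.658 × 4.24 − 0.0672) − 1] = 80.73 / 42.56 = 1.897 mg/L.

S ≈ 1.90 mg/L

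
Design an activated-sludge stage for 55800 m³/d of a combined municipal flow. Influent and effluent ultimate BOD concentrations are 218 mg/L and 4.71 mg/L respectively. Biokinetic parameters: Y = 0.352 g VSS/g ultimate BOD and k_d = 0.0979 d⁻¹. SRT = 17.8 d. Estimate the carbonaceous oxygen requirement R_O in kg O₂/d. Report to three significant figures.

R_O ≈ 9730 kg O₂/d

Y_obs = Y / (1 + k_d θ_c) = 0.352 / (1 + 0.0979 × 17.8) = 0.352 / 2.743 = 0.1283.
Mass of ultimate BOD removed per day: Q(S₀ − S) = 55800 × 213.3 g/m³ = 11902 kg/d.
P_X = Y_obs·Q·(S₀ − S) = 0.1283 × 11902 = 1528 kg VSS/d.
Carbonaceous O₂ demand = substrate oxidised − cell-mass equivalent = 11902 − 1.42 × 1528 = 9733 kg O₂/d.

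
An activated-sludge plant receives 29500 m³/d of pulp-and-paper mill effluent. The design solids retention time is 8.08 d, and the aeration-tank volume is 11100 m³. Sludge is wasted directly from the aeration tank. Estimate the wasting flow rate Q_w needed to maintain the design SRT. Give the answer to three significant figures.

Q_w ≈ 1370 m³/d

With mixed-liquor wasting, θ_c = V/Q_w, so Q_w = V/θ_c = 11100/8.08 = 1374 m³/d.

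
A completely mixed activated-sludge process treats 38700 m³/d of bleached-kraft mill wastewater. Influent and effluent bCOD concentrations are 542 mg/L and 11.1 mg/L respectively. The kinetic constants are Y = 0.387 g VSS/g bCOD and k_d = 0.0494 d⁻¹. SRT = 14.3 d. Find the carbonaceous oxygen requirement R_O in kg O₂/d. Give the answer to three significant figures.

Correct the yield for decay: Y_obs = Y/(1 + k_d θ_c) = 0.387 / (1 + 0.0494 × 14.3) = 0.387 / 1.706 = 0.2268.
ΔS = 542 − 11.1 = 530.9 mg/L, so the substrate removal rate is 38700 × 530.9/1000 = 20546 kg bCOD/d.
Biomass synthesised: P_X = Y_obs × 20546 = 4660 kg VSS/d.
Carbonaceous O₂ demand = substrate oxidised − cell-mass equivalent = 20546 − 1.42 × 4660 = 13929 kg O₂/d.

R_O ≈ 13900 kg O₂/d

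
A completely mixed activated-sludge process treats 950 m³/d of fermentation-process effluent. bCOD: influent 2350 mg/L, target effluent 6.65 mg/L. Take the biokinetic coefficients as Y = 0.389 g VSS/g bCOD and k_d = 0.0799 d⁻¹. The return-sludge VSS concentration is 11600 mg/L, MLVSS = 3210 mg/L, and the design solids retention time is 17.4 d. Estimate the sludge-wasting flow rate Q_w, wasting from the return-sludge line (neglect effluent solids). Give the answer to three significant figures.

Q_w ≈ 31.2 m³/d

From the SRT design equation V = Y Q (S₀−S) θ_c / [X (1 + k_d θ_c)] = 0.389 × 950 × (2350 − 6.65) × 17.4 / [3210 × (1 + 0.0799 × 17.4)] = 1.51×10^7 / 7673 = 1964 m³.
Wasting from the return line (neglecting effluent solids): Q_w = V·X / (θ_c·X_r) = 1964 × 3210 / (17.4 × 11600) = 31.23 m³/d.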